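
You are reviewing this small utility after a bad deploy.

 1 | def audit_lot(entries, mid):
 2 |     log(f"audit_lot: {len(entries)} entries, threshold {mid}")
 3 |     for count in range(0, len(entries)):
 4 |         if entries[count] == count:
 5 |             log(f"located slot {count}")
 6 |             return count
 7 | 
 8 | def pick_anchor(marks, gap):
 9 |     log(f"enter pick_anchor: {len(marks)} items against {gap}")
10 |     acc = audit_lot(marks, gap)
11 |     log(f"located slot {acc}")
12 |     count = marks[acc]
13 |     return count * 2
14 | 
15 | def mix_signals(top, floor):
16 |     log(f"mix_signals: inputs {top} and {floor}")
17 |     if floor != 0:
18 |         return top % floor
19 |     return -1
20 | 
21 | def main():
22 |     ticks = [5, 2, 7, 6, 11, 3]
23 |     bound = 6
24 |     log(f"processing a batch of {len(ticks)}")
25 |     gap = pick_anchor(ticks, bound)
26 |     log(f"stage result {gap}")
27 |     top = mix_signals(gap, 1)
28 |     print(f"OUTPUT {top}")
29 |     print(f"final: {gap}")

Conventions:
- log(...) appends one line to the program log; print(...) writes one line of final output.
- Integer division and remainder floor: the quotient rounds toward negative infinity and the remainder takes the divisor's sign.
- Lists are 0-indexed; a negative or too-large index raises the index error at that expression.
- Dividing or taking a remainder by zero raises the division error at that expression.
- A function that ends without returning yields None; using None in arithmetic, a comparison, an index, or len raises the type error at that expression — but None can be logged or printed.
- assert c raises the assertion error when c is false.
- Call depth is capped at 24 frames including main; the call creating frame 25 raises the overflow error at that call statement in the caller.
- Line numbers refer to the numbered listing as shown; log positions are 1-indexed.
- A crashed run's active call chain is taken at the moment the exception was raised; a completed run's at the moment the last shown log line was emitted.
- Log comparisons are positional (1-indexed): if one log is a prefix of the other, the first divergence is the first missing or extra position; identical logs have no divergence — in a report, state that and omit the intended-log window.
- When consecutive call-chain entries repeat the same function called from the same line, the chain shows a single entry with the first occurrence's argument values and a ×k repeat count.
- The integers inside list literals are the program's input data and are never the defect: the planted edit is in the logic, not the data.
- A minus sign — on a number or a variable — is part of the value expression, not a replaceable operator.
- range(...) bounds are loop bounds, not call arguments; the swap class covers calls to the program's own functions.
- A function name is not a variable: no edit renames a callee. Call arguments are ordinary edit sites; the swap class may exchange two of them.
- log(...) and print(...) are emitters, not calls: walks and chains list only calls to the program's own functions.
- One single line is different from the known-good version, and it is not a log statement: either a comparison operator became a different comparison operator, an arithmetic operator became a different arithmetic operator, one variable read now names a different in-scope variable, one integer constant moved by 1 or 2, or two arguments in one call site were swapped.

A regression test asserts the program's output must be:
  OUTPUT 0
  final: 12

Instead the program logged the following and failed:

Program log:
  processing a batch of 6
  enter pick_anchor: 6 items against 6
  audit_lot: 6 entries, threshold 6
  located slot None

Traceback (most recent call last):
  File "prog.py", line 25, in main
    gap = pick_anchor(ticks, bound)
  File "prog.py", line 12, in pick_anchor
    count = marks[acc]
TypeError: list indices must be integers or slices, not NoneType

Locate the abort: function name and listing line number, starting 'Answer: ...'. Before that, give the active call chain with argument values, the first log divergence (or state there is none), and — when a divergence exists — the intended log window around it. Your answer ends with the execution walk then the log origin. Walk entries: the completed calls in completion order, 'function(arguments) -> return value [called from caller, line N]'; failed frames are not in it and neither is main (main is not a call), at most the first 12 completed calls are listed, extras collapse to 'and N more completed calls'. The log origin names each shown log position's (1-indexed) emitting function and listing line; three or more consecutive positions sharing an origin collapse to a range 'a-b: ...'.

Answer: the error was raised in pick_anchor, line 12.
Core observation: Position 4 is the first bad log line: 'located slot None' should read 'located slot 3'.
Call chain: main -> pick_anchor([5, 2, 7, 6, 11, 3], 6) (called at line 25).
First divergence: position 4 — the shown line 'located slot None' should read 'located slot 3'.
Intended log window:
  2: enter pick_anchor: 6 items against 6
  3: audit_lot: 6 entries, threshold 6
  4: located slot 3
  5: located slot 3
Execution walk:
  audit_lot([5, 2, 7, 6, 11, 3], 6) -> None  [called from pick_anchor, line 10]
Log origin:
  1: logged in main at line 24
  2: logged in pick_anchor at line 9
  3: logged in audit_lot at line 2
  4: logged in pick_anchor at line 11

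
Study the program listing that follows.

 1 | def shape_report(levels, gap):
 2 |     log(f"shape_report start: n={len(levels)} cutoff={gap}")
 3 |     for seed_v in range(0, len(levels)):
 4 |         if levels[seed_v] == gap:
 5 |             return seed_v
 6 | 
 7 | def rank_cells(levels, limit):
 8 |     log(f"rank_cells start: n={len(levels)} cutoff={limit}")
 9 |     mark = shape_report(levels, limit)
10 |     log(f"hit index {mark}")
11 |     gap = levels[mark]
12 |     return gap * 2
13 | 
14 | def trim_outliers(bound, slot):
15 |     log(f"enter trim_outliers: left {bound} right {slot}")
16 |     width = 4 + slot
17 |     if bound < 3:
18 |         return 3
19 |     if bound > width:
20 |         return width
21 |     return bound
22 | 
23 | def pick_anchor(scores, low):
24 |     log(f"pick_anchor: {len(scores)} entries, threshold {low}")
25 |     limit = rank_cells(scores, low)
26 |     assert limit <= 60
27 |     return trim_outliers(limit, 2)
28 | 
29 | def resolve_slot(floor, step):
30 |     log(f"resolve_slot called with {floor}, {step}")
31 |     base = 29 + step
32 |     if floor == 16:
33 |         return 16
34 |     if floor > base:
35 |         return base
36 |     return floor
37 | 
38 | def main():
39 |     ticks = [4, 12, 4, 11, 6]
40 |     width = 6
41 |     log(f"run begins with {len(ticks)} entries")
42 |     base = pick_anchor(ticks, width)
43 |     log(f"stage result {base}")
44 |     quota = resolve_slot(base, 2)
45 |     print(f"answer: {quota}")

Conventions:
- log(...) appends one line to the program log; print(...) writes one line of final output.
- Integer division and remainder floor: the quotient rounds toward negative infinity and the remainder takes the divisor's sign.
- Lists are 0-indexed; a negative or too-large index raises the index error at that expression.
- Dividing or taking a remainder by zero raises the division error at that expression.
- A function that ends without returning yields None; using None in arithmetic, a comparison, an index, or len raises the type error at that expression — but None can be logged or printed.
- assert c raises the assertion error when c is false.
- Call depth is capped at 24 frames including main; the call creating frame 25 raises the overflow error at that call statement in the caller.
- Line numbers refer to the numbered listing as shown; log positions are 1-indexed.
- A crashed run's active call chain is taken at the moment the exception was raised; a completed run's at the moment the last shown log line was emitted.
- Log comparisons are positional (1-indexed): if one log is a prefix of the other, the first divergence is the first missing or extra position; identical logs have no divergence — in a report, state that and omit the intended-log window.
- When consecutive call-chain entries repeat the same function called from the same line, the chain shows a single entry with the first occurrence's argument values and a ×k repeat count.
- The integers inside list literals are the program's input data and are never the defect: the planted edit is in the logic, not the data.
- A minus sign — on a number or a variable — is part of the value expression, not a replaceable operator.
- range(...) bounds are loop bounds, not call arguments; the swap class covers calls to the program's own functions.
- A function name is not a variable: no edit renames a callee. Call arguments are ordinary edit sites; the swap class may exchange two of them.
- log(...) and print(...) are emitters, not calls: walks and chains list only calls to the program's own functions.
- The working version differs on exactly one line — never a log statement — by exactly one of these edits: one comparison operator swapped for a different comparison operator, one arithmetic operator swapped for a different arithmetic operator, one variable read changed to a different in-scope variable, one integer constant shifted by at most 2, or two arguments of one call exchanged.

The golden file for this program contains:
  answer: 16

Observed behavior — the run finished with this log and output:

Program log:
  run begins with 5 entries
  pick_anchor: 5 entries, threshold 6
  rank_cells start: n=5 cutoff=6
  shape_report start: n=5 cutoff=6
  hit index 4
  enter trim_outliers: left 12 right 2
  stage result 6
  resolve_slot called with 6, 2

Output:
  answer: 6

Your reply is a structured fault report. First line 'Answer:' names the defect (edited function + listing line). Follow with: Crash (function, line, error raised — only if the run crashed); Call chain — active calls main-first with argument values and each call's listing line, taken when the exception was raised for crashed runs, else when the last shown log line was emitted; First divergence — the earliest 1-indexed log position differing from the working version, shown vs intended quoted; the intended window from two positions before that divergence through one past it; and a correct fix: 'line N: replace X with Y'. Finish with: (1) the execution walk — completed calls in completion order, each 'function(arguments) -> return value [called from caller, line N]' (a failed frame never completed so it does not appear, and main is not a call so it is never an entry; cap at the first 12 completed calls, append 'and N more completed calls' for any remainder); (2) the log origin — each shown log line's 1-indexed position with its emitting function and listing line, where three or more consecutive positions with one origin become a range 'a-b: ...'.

Answer: the defect is in resolve_slot at line 32.
Core observation: Log streams are identical — the defect surfaces only in the printed output.
Call chain: main -> resolve_slot(6, 2) (called at line 44).
First divergence: none — the logs agree in full.
Execution walk:
  shape_report([4, 12, 4, 11, 6], 6) -> 4  [called from rank_cells, line 9]
  rank_cells([4, 12, 4, 11, 6], 6) -> 12  [called from pick_anchor, line 25]
  trim_outliers(12, 2) -> 6  [called from pick_anchor, line 27]
  pick_anchor([4, 12, 4, 11, 6], 6) -> 6  [called from main, line 42]
  resolve_slot(6, 2) -> 6  [called from main, line 44]
Log line origins:
  1: emitted by main (line 41)
  2: emitted by pick_anchor (line 24)
  3: emitted by rank_cells (line 8)
  4: emitted by shape_report (line 2)
  5: emitted by rank_cells (line 10)
  6: emitted by trim_outliers (line 15)
  7: emitted by main (line 43)
  8: emitted by resolve_slot (line 30)
A correct fix: line 32: replace `==` with `<`.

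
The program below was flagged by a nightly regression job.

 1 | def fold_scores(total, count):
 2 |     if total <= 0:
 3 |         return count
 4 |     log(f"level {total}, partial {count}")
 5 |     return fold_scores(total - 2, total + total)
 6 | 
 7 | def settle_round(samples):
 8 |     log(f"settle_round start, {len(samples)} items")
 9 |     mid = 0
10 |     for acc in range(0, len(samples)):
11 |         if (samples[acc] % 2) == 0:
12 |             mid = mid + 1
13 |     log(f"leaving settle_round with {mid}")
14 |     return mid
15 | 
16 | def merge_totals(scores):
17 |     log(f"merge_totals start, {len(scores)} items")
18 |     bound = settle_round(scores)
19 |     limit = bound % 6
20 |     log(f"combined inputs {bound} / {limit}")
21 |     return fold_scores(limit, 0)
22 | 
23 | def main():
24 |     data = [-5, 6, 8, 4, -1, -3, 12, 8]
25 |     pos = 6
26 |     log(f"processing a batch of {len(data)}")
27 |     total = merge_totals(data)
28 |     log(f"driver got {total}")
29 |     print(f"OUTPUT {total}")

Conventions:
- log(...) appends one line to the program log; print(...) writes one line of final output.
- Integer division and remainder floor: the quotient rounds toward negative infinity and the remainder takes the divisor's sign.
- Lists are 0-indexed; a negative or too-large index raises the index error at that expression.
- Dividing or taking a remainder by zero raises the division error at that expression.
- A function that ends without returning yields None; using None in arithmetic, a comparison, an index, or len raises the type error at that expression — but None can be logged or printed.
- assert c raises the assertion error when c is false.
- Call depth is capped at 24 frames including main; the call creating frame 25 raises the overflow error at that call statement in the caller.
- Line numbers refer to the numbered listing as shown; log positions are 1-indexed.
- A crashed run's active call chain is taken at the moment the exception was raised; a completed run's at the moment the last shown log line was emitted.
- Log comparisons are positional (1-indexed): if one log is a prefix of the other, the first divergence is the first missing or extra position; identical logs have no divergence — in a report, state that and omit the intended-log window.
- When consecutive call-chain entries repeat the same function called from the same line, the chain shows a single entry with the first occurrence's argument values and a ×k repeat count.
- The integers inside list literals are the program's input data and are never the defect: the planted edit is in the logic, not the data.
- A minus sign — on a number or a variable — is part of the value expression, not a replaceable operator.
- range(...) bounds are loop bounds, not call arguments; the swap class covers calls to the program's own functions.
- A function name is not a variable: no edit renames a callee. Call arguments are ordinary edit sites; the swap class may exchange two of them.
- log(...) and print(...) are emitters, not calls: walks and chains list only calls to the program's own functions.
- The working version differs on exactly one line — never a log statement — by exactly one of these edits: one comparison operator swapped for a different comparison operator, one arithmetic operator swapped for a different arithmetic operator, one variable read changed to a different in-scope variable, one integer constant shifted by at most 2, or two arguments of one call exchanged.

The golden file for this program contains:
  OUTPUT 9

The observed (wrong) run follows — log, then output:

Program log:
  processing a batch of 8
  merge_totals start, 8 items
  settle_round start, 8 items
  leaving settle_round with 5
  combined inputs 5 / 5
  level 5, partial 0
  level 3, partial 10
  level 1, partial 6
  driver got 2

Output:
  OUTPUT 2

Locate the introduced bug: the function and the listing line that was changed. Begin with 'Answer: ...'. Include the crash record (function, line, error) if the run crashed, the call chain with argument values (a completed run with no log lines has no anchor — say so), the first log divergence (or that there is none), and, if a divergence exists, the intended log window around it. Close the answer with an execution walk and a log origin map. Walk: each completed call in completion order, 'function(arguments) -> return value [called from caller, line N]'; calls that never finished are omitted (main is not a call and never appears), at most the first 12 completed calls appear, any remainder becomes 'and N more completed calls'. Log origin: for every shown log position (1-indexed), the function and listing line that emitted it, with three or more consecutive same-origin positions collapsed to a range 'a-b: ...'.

Answer: the defect is in fold_scores at line 5.
Core observation: At log position 7 the runs split — shown 'level 3, partial 10', but the working version logs 'level 3, partial 5'.
Call chain: main.
First divergence: position 7; shown 'level 3, partial 10' vs intended 'level 3, partial 5'.
Intended log window:
  5: combined inputs 5 / 5
  6: level 5, partial 0
  7: level 3, partial 5
  8: level 1, partial 8
Execution walk:
  settle_round([-5, 6, 8, 4, -1, -3, 12, 8]) -> 5  [called from merge_totals, line 18]
  fold_scores(-1, 2) -> 2  [called from fold_scores, line 5]
  fold_scores(1, 6) -> 2  [called from fold_scores, line 5]
  fold_scores(3, 10) -> 2  [called from fold_scores, line 5]
  fold_scores(5, 0) -> 2  [called from merge_totals, line 21]
  merge_totals([-5, 6, 8, 4, -1, -3, 12, 8]) -> 2  [called from main, line 27]
Origin of each log line:
  1: from main, line 26
  2: from merge_totals, line 17
  3: from settle_round, line 8
  4: from settle_round, line 13
  5: from merge_totals, line 20
  6-8: from fold_scores, line 4
  9: from main, line 28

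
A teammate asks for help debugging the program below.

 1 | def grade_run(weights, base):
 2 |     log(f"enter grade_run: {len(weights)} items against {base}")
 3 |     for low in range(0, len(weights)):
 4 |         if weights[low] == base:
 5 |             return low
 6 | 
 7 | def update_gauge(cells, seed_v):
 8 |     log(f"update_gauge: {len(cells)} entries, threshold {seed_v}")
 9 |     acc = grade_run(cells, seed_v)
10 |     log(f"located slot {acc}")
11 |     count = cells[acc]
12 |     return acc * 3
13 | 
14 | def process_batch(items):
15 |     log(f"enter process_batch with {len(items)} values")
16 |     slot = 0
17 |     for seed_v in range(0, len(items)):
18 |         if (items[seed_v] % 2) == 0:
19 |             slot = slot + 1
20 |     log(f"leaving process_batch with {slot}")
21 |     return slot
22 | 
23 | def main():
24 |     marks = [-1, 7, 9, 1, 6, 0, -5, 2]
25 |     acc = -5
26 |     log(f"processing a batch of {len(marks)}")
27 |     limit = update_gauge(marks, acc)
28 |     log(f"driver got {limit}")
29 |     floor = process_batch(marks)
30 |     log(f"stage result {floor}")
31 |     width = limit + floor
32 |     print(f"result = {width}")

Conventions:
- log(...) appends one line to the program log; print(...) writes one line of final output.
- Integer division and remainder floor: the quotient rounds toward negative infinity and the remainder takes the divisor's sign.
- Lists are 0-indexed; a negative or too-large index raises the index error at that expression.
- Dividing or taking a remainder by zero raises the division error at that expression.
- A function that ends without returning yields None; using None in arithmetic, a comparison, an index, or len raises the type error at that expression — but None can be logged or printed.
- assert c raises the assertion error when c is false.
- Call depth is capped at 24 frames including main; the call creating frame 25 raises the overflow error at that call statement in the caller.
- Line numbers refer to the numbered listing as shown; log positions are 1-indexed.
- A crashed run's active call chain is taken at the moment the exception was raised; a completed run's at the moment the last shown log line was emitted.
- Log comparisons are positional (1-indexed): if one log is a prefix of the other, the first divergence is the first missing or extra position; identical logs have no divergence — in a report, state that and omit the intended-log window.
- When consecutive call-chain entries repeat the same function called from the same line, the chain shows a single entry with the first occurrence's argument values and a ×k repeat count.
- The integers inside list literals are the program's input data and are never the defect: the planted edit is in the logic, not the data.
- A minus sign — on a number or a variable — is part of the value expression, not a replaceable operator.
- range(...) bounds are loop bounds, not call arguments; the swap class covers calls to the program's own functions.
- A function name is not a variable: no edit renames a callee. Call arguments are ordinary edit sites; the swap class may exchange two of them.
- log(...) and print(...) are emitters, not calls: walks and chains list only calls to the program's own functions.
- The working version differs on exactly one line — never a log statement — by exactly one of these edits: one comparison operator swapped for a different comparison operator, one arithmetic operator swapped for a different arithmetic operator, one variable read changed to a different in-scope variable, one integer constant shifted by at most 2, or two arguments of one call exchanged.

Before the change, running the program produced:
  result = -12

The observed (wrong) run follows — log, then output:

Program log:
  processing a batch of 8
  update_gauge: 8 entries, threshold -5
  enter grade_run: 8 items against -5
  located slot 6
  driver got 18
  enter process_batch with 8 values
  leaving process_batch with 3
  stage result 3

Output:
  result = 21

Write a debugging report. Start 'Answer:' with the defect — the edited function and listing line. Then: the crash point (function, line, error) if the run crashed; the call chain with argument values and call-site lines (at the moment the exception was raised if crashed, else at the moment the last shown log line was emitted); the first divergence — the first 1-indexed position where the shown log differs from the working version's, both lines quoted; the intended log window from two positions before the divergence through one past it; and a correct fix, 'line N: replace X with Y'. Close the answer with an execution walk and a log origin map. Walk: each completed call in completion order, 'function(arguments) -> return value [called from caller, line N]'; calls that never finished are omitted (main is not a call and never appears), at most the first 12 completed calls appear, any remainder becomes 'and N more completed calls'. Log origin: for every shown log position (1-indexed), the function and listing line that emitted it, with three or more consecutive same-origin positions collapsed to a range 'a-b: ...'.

Answer: the defect is in update_gauge at line 12.
Key fact: Log line 5 is where behavior first shows: 'driver got 18' appears instead of 'driver got -15'.
Call chain: main.
First divergence: position 5 — the shown line 'driver got 18' should read 'driver got -15'.
Intended log window:
  3: enter grade_run: 8 items against -5
  4: located slot 6
  5: driver got -15
  6: enter process_batch with 8 values
Execution walk:
  grade_run([-1, 7, 9, 1, 6, 0, -5, 2], -5) -> 6  [called from update_gauge, line 9]
  update_gauge([-1, 7, 9, 1, 6, 0, -5, 2], -5) -> 18  [called from main, line 27]
  process_batch([-1, 7, 9, 1, 6, 0, -5, 2]) -> 3  [called from main, line 29]
Origin of each log line:
  1: logged in main at line 26
  2: logged in update_gauge at line 8
  3: logged in grade_run at line 2
  4: logged in update_gauge at line 10
  5: logged in main at line 28
  6: logged in process_batch at line 15
  7: logged in process_batch at line 20
  8: logged in main at line 30
A correct fix: line 12: replace `acc` with `count`.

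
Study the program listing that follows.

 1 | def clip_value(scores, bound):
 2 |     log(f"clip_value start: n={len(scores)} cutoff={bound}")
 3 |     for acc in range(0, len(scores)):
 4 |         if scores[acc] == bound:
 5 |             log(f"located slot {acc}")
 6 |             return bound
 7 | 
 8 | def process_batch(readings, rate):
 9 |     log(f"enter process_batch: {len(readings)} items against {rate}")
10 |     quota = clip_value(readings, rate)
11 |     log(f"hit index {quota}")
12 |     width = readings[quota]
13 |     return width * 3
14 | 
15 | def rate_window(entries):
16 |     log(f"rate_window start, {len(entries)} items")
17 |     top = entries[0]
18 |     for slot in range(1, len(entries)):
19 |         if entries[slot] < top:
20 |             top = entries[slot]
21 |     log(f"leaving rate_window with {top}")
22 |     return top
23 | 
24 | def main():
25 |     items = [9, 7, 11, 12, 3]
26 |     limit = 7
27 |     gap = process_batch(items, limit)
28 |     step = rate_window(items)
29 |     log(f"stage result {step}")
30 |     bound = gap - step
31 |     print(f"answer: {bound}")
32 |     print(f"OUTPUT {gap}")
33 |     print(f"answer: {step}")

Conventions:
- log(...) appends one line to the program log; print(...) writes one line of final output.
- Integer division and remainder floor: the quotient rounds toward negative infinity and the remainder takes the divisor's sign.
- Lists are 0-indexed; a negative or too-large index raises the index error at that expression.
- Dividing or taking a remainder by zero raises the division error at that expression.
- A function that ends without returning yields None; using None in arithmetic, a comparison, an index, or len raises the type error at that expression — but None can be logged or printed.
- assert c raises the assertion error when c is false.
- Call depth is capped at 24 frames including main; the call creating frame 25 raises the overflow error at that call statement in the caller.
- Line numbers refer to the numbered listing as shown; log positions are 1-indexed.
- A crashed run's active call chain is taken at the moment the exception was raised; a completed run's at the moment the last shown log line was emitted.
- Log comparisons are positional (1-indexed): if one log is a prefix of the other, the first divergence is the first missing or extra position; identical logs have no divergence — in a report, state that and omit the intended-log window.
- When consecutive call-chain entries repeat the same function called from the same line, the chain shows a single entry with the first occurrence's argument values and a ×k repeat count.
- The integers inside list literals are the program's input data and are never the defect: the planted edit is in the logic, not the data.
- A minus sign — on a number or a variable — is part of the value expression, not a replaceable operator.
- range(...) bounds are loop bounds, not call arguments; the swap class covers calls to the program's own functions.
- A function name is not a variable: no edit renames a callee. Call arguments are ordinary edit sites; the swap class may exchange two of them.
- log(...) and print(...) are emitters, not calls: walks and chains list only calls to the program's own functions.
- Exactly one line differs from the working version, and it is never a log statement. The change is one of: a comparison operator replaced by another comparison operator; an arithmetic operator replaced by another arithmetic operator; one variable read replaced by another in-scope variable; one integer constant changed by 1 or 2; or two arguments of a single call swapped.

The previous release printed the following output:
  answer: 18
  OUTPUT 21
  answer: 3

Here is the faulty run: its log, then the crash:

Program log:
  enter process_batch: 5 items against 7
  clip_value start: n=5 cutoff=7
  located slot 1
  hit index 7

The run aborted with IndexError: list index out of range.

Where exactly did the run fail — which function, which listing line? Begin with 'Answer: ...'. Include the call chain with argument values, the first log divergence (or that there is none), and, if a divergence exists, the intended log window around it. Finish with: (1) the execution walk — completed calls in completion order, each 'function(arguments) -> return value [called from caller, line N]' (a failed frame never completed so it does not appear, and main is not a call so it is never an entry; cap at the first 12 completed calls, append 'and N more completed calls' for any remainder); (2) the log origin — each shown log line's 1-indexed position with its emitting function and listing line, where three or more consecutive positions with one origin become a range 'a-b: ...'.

Answer: the error was raised in process_batch, line 12.
Key observation: Position 4 is the first bad log line: 'hit index 7' should read 'hit index 1'.
Call chain: main -> process_batch([9, 7, 11, 12, 3], 7) (called at line 27).
First divergence: position 4 — shown 'hit index 7', intended 'hit index 1'.
Intended log window:
  2: clip_value start: n=5 cutoff=7
  3: located slot 1
  4: hit index 1
  5: rate_window start, 5 items
Execution walk:
  clip_value([9, 7, 11, 12, 3], 7) -> 7  [called from process_batch, line 10]
Log line origins:
  1: emitted by process_batch (line 9)
  2: emitted by clip_value (line 2)
  3: emitted by clip_value (line 5)
  4: emitted by process_batch (line 11)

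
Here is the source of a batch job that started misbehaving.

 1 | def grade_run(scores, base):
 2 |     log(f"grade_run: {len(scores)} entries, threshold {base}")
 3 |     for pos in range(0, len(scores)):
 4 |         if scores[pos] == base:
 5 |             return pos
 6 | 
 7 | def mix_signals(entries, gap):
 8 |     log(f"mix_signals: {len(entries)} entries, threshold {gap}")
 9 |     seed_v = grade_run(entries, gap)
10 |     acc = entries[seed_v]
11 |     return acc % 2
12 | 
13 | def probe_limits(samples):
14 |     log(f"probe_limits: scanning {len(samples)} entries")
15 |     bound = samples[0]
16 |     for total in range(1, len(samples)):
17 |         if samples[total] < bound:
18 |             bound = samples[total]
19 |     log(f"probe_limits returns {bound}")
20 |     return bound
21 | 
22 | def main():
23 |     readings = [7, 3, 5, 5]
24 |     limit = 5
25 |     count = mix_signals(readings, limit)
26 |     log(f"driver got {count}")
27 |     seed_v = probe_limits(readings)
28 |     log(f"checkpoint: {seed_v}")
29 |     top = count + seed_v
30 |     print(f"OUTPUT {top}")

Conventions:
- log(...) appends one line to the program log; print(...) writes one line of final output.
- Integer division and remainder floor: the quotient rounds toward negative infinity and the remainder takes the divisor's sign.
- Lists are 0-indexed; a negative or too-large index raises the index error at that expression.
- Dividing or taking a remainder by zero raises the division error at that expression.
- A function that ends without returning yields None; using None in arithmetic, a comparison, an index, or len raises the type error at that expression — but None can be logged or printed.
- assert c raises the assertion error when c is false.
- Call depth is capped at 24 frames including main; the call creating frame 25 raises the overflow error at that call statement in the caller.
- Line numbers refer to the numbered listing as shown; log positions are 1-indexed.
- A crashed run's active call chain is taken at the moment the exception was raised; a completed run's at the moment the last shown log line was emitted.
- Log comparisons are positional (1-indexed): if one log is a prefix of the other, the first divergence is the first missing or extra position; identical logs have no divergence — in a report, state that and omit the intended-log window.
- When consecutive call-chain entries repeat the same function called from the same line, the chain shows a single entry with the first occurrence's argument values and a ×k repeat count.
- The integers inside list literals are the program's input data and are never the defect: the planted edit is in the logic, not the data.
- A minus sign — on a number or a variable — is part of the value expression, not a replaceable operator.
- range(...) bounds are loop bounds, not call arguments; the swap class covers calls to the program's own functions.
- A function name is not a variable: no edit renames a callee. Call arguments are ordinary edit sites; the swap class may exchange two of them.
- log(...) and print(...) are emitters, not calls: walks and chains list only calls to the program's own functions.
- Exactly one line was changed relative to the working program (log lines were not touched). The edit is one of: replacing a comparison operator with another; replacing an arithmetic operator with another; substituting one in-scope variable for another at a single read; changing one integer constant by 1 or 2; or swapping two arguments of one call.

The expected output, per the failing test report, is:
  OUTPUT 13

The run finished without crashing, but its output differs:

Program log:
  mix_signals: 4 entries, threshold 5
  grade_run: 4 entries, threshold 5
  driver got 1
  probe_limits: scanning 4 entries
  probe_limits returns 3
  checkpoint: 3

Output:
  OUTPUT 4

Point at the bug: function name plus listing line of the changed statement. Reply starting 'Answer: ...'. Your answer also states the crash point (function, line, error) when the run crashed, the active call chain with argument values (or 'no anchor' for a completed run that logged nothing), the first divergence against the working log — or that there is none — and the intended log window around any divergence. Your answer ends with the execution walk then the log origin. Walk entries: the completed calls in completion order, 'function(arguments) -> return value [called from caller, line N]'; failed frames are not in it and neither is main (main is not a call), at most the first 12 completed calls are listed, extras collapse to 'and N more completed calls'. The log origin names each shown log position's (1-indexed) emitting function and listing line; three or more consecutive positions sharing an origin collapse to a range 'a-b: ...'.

Answer: the defect is in mix_signals at line 11.
The tell: Position 3 is the first bad log line: 'driver got 1' should read 'driver got 10'.
Call chain: main.
First divergence: position 3 — shown 'driver got 1', intended 'driver got 10'.
Intended log window:
  1: mix_signals: 4 entries, threshold 5
  2: grade_run: 4 entries, threshold 5
  3: driver got 10
  4: probe_limits: scanning 4 entries
Execution walk:
  grade_run([7, 3, 5, 5], 5) -> 2  [called from mix_signals, line 9]
  mix_signals([7, 3, 5, 5], 5) -> 1  [called from main, line 25]
  probe_limits([7, 3, 5, 5]) -> 3  [called from main, line 27]
Log origin:
  1 — mix_signals, line 8
  2 — grade_run, line 2
  3 — main, line 26
  4 — probe_limits, line 14
  5 — probe_limits, line 19
  6 — main, line 28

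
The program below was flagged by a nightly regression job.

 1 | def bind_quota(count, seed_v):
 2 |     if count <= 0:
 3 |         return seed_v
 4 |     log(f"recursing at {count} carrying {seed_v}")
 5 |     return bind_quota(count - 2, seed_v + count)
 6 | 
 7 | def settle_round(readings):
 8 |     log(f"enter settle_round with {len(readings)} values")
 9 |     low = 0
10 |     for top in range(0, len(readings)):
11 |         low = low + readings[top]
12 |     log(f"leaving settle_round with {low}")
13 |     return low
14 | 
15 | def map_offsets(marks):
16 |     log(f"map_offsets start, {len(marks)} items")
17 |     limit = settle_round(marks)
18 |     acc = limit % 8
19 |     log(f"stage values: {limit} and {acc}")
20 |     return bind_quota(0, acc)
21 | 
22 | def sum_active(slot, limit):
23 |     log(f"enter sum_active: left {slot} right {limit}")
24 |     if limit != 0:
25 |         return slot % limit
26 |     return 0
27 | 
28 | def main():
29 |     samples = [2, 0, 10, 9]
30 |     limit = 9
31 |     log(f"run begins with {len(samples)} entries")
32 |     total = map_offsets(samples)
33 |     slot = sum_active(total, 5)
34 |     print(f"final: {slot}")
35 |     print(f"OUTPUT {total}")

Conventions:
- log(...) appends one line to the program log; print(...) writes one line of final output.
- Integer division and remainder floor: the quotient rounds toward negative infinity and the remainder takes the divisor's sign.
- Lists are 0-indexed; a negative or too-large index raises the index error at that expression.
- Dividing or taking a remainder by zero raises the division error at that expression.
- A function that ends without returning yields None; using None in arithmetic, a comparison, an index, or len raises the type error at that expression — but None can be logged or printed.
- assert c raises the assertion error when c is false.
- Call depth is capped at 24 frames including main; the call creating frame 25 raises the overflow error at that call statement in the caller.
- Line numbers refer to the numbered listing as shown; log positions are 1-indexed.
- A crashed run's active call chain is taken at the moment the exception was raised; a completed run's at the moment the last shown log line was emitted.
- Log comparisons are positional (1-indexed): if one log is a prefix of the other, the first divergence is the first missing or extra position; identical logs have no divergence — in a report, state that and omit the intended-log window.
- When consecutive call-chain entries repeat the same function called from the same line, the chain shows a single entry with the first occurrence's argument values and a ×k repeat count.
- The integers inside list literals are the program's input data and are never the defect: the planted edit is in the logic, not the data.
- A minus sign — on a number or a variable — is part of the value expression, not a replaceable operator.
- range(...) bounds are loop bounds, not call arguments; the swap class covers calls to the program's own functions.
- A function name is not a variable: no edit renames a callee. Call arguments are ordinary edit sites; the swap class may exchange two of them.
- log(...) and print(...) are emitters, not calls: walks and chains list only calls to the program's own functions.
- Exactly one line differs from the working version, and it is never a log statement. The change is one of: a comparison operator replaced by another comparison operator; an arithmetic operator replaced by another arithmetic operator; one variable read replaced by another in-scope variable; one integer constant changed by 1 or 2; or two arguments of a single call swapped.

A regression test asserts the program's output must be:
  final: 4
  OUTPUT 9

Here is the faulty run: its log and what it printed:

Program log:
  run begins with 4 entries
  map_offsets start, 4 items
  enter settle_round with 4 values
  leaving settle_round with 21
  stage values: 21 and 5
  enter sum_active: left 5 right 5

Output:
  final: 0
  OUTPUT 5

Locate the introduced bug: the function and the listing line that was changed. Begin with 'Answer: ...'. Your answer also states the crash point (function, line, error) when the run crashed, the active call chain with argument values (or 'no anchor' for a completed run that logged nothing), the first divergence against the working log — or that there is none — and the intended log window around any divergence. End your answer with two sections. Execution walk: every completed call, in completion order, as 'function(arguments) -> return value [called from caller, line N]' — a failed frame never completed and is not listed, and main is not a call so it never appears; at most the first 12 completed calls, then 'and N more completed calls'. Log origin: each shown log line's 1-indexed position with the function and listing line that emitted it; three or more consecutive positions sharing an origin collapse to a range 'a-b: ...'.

Answer: the defect is in map_offsets at line 20.
Key fact: Position 6 is the first bad log line: 'enter sum_active: left 5 right 5' should read 'recursing at 5 carrying 0'.
Call chain: main -> sum_active(5, 5) (called at line 33).
First divergence: position 6 — the shown line 'enter sum_active: left 5 right 5' should read 'recursing at 5 carrying 0'.
Intended log window:
  4: leaving settle_round with 21
  5: stage values: 21 and 5
  6: recursing at 5 carrying 0
  7: recursing at 3 carrying 5
Execution walk:
  settle_round([2, 0, 10, 9]) -> 21  [called from map_offsets, line 17]
  bind_quota(0, 5) -> 5  [called from map_offsets, line 20]
  map_offsets([2, 0, 10, 9]) -> 5  [called from main, line 32]
  sum_active(5, 5) -> 0  [called from main, line 33]
Log line origins:
  1: logged in main at line 31
  2: logged in map_offsets at line 16
  3: logged in settle_round at line 8
  4: logged in settle_round at line 12
  5: logged in map_offsets at line 19
  6: logged in sum_active at line 23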